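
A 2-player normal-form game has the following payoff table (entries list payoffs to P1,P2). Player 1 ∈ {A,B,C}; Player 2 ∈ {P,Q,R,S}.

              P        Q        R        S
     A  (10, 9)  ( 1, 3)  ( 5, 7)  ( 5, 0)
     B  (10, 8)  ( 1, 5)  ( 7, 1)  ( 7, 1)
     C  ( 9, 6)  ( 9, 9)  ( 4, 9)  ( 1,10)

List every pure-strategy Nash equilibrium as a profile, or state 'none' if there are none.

(A,P): NE
(A,Q): not NE [P1→C gives 9>1; P2→P gives 9>3]
(A,R): not NE [P1→B gives 7>5; P2→P gives 9>7]
(A,S): not NE [P1→B gives 7>5; P2→P gives 9>0]
(B,P): NE
(B,Q): not NE [P1→C gives 9>1; P2→P gives 8>5]
(B,R): not NE [P2→P gives 8>1]
(B,S): not NE [P2→P gives 8>1]
(C,P): not NE [P1→B gives 10>9; P2→S gives 10>6]
(C,Q): not NE [P2→S gives 10>9]
(C,R): not NE [P1→B gives 7>4; P2→S gives 10>9]
(C,S): not NE [P1→B gives 7>1]

Nash profiles: (A,P), (B,P)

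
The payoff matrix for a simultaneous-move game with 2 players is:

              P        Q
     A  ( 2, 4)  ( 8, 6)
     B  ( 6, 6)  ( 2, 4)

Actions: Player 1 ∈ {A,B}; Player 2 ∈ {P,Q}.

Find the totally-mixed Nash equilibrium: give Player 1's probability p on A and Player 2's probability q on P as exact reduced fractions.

P1 indiff ⇒ q·2+(1-q)·8 = q·6+(1-q)·2 ⇒ q(-4) = (1-q)(-6) ⇒ q = 3/5
P2 indiff ⇒ p·4+(1-p)·6 = p·6+(1-p)·4 ⇒ p(-2) = (1-p)(-2) ⇒ p = 1/2

(p,q) = (1/2, 3/5)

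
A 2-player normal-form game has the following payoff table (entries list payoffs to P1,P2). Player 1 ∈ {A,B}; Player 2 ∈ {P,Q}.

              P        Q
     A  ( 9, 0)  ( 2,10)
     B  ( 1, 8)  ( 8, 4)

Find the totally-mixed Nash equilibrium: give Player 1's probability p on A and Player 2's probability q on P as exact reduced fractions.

P1 indiff ⇒ q·9+(1-q)·2 = q·1+(1-q)·8 ⇒ q(8) = (1-q)(6) ⇒ q = 3/7
P2 indiff ⇒ p·0+(1-p)·8 = p·10+(1-p)·4 ⇒ p(-10) = (1-p)(-4) ⇒ p = 2/7

p=2/7, q=3/7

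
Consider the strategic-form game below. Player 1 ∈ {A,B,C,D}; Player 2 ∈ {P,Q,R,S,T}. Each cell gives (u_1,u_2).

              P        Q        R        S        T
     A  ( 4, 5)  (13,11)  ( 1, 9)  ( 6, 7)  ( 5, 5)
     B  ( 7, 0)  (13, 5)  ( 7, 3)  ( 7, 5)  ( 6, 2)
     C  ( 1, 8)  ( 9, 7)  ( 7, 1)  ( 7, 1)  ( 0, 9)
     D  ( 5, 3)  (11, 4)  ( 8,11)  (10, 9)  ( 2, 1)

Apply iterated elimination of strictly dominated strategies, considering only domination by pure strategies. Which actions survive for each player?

Survivors P1:{A,B,D} P2:{Q,R,S}

P1 drop C (D beats it: P:5>1 Q:11>9 R:8>7 S:10>7 T:2>0)
P2 drop P (Q beats it: A:11>5 B:5>0 D:4>3)
P2 drop T (Q beats it: A:11>5 B:5>2 D:4>1)
P1→{A,B,D} P2→{Q,R,S}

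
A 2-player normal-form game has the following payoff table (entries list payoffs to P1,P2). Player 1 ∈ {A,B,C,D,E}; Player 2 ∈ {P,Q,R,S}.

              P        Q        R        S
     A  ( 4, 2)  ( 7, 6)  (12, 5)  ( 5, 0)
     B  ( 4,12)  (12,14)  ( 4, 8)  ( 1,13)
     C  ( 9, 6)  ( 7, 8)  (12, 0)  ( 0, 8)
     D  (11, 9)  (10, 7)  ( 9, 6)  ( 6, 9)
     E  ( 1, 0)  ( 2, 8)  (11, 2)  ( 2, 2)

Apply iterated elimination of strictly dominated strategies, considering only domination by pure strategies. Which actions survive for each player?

Remaining: P1:{B,D} P2:{P,Q,S}

P1 drop E (A beats it: P:4>1 Q:7>2 R:12>11 S:5>2)
P2 drop R (Q beats it: A:6>5 B:14>8 C:8>0 D:7>6)
P1 drop A (D beats it: P:11>4 Q:10>7 S:6>5)
P1 drop C (D beats it: P:11>9 Q:10>7 S:6>0)
P1→{B,D} P2→{P,Q,S}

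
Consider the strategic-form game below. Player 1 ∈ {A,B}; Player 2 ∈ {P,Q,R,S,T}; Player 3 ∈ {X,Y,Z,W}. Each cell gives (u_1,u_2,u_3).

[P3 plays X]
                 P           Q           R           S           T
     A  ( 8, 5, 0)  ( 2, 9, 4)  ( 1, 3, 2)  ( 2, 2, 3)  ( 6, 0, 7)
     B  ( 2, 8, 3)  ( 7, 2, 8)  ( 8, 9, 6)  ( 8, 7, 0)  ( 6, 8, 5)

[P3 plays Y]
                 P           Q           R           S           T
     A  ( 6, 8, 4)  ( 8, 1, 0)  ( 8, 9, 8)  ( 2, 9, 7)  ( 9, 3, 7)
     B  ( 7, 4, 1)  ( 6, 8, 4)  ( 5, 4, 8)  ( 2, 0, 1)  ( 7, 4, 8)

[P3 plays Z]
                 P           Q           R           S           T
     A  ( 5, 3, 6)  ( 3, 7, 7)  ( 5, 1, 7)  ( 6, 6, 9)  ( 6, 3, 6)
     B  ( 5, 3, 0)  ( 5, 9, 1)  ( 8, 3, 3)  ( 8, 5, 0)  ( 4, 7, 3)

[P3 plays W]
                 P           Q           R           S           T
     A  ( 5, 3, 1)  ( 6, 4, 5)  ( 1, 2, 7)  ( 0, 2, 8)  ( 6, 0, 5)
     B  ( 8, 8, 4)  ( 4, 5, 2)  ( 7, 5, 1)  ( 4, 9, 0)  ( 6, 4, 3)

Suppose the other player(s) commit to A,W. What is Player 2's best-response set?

P2 best: {Q}

u_2(P vs A,W) = 3
u_2(Q vs A,W) = 4
u_2(R vs A,W) = 2
u_2(S vs A,W) = 2
u_2(T vs A,W) = 0
max payoff 4 at {Q}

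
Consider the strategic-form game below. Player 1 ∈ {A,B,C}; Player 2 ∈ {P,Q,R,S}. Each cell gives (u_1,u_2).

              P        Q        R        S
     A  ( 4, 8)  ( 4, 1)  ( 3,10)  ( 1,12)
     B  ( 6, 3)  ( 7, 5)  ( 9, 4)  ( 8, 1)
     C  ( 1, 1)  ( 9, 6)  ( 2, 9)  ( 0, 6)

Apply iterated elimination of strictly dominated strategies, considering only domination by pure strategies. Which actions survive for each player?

P1 drop A (B beats it: P:6>4 Q:7>4 R:9>3 S:8>1)
P2 drop P (Q beats it: B:5>3 C:6>1)
P2 drop S (R beats it: B:4>1 C:9>6)
P1→{B,C} P2→{Q,R}

Remaining: P1:{B,C} P2:{Q,R}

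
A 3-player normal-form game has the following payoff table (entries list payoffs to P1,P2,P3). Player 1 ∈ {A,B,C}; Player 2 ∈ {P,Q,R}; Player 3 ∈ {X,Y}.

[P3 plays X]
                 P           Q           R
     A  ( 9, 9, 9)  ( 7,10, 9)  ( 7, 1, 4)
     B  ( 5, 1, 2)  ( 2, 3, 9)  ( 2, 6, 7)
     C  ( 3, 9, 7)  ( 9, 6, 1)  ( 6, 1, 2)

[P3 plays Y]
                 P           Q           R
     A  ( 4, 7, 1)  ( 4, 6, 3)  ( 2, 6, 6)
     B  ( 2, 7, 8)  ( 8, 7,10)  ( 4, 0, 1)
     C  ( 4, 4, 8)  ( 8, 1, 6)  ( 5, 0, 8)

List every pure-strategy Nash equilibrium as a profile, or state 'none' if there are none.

(A,P,X): not NE [P2→Q gives 10>9]
(A,P,Y): not NE [P3→X gives 9>1]
(A,Q,X): not NE [P1→C gives 9>7]
(A,Q,Y): not NE [P1→C gives 8>4; P2→P gives 7>6; P3→X gives 9>3]
(A,R,X): not NE [P2→Q gives 10>1; P3→Y gives 6>4]
(A,R,Y): not NE [P1→C gives 5>2; P2→P gives 7>6]
(B,P,X): not NE [P1→A gives 9>5; P2→R gives 6>1; P3→Y gives 8>2]
(B,P,Y): not NE [P1→C gives 4>2]
(B,Q,X): not NE [P1→C gives 9>2; P2→R gives 6>3; P3→Y gives 10>9]
(B,Q,Y): NE
(B,R,X): not NE [P1→A gives 7>2]
(B,R,Y): not NE [P1→C gives 5>4; P2→Q gives 7>0; P3→X gives 7>1]
(C,P,X): not NE [P1→A gives 9>3; P3→Y gives 8>7]
(C,P,Y): NE
(C,Q,X): not NE [P2→P gives 9>6; P3→Y gives 6>1]
(C,Q,Y): not NE [P2→P gives 4>1]
(C,R,X): not NE [P1→A gives 7>6; P2→P gives 9>1; P3→Y gives 8>2]
(C,R,Y): not NE [P2→P gives 4>0]

NE set: (B,Q,Y), (C,P,Y)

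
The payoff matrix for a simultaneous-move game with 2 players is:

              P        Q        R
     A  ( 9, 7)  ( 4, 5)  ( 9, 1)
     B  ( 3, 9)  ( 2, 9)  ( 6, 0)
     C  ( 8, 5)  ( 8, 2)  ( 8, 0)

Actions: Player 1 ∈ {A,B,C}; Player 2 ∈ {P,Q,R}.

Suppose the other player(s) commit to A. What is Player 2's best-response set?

BR_2 = {P}

u_2(P vs A) = 7
u_2(Q vs A) = 5
u_2(R vs A) = 1
max payoff 7 at {P}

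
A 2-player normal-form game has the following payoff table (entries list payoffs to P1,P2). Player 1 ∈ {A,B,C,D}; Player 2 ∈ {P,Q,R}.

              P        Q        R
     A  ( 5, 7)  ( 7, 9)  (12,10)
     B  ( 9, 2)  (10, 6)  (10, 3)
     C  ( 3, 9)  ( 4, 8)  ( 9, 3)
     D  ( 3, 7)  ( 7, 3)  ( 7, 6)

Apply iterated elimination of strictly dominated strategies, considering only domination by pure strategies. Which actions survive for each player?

P1 drop C (A beats it: P:5>3 Q:7>4 R:12>9)
P1 drop D (B beats it: P:9>3 Q:10>7 R:10>7)
P2 drop P (Q beats it: A:9>7 B:6>2)
P1→{A,B} P2→{Q,R}

Survivors P1:{A,B} P2:{Q,R}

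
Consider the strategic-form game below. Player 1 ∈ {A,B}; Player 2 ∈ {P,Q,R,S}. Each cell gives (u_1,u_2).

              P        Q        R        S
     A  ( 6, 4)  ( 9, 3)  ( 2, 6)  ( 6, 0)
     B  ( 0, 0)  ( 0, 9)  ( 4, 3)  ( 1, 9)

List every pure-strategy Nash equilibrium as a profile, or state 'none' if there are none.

(A,P): not NE [P2→R gives 6>4]
(A,Q): not NE [P2→R gives 6>3]
(A,R): not NE [P1→B gives 4>2]
(A,S): not NE [P2→R gives 6>0]
(B,P): not NE [P1→A gives 6>0; P2→S gives 9>0]
(B,Q): not NE [P1→A gives 9>0]
(B,R): not NE [P2→S gives 9>3]
(B,S): not NE [P1→A gives 6>1]

No pure NE.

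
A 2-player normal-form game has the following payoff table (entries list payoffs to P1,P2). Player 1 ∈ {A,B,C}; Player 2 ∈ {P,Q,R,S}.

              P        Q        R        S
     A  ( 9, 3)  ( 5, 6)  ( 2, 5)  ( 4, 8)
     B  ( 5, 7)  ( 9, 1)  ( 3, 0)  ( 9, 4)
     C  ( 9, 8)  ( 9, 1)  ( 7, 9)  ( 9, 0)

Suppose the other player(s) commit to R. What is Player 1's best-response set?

argmax u_1 = {C}

u_1(A vs R) = 2
u_1(B vs R) = 3
u_1(C vs R) = 7
max payoff 7 at {C}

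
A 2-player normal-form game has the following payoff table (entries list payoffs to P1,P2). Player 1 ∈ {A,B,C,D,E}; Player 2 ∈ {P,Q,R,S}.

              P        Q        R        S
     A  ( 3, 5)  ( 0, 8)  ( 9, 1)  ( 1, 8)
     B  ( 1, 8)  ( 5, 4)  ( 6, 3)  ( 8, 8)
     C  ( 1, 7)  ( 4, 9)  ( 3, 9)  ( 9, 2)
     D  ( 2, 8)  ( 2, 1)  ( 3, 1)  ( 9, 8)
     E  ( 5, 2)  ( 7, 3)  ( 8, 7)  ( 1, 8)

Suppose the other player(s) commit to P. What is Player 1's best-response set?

u_1(A vs P) = 3
u_1(B vs P) = 1
u_1(C vs P) = 1
u_1(D vs P) = 2
u_1(E vs P) = 5
max payoff 5 at {E}

P1 best: {E}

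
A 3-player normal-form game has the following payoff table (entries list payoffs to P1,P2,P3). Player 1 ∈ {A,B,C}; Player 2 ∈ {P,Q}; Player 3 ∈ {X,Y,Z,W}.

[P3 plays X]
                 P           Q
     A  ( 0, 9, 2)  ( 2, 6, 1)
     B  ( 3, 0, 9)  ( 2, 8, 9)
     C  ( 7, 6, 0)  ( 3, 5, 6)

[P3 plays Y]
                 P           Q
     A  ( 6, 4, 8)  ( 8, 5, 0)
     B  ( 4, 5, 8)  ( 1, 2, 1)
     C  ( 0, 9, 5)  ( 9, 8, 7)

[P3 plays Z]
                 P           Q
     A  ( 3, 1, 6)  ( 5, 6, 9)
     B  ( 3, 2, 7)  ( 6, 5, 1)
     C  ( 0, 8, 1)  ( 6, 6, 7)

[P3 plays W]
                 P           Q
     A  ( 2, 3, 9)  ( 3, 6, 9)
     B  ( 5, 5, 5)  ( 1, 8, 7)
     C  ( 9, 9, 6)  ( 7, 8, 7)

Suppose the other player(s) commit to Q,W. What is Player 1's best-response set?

u_1(A vs Q,W) = 3
u_1(B vs Q,W) = 1
u_1(C vs Q,W) = 7
max payoff 7 at {C}

P1 best: {C}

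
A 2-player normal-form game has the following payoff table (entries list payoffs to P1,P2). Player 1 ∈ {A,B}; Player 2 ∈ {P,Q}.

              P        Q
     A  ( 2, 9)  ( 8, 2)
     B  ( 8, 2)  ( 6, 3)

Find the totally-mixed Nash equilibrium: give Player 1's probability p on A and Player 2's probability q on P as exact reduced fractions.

P1 indiff ⇒ q·2+(1-q)·8 = q·8+(1-q)·6 ⇒ q(-6) = (1-q)(-2) ⇒ q = 1/4
P2 indiff ⇒ p·9+(1-p)·2 = p·2+(1-p)·3 ⇒ p(7) = (1-p)(1) ⇒ p = 1/8

P1 mixes 1/8 on A; P2 mixes 1/4 on P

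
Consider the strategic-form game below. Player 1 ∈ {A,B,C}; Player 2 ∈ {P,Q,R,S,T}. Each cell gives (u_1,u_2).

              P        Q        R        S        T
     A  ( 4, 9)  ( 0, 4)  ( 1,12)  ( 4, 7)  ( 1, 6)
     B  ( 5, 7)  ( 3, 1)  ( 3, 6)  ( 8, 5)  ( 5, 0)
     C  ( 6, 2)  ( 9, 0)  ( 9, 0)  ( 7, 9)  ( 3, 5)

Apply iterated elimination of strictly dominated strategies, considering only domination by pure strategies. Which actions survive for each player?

P1 drop A (B beats it: P:5>4 Q:3>0 R:3>1 S:8>4 T:5>1)
P2 drop Q (P beats it: B:7>1 C:2>0)
P2 drop R (P beats it: B:7>6 C:2>0)
P2 drop T (S beats it: B:5>0 C:9>5)
P1→{B,C} P2→{P,S}

Remaining: P1:{B,C} P2:{P,S}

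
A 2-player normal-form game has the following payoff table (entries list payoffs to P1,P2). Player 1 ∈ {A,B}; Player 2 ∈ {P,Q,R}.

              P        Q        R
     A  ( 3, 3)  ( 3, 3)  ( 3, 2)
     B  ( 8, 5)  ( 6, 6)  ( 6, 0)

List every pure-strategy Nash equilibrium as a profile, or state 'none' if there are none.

(A,P): not NE [P1→B gives 8>3]
(A,Q): not NE [P1→B gives 6>3]
(A,R): not NE [P1→B gives 6>3; P2→Q gives 3>2]
(B,P): not NE [P2→Q gives 6>5]
(B,Q): NE
(B,R): not NE [P2→Q gives 6>0]

NE set: (B,Q)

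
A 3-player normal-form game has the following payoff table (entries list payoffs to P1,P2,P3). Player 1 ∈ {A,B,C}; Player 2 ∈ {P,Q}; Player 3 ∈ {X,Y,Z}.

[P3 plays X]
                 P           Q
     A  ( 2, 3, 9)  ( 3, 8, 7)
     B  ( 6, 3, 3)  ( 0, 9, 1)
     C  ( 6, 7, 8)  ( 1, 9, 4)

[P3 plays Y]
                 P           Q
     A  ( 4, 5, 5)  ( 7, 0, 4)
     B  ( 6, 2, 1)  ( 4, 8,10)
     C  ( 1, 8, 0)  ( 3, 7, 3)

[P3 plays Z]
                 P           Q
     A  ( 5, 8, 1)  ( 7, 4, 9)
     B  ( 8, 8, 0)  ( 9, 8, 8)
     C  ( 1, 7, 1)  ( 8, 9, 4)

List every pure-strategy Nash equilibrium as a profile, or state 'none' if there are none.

PSNE: ∅

(A,P,X): not NE [P1→C gives 6>2; P2→Q gives 8>3]
(A,P,Y): not NE [P1→B gives 6>4; P3→X gives 9>5]
(A,P,Z): not NE [P1→B gives 8>5; P3→X gives 9>1]
(A,Q,X): not NE [P3→Z gives 9>7]
(A,Q,Y): not NE [P2→P gives 5>0; P3→Z gives 9>4]
(A,Q,Z): not NE [P1→B gives 9>7; P2→P gives 8>4]
(B,P,X): not NE [P2→Q gives 9>3]
(B,P,Y): not NE [P2→Q gives 8>2; P3→X gives 3>1]
(B,P,Z): not NE [P3→X gives 3>0]
(B,Q,X): not NE [P1→A gives 3>0; P3→Y gives 10>1]
(B,Q,Y): not NE [P1→A gives 7>4]
(B,Q,Z): not NE [P3→Y gives 10>8]
(C,P,X): not NE [P2→Q gives 9>7]
(C,P,Y): not NE [P1→B gives 6>1; P3→X gives 8>0]
(C,P,Z): not NE [P1→B gives 8>1; P2→Q gives 9>7; P3→X gives 8>1]
(C,Q,X): not NE [P1→A gives 3>1]
(C,Q,Y): not NE [P1→A gives 7>3; P2→P gives 8>7; P3→Z gives 4>3]
(C,Q,Z): not NE [P1→B gives 9>8]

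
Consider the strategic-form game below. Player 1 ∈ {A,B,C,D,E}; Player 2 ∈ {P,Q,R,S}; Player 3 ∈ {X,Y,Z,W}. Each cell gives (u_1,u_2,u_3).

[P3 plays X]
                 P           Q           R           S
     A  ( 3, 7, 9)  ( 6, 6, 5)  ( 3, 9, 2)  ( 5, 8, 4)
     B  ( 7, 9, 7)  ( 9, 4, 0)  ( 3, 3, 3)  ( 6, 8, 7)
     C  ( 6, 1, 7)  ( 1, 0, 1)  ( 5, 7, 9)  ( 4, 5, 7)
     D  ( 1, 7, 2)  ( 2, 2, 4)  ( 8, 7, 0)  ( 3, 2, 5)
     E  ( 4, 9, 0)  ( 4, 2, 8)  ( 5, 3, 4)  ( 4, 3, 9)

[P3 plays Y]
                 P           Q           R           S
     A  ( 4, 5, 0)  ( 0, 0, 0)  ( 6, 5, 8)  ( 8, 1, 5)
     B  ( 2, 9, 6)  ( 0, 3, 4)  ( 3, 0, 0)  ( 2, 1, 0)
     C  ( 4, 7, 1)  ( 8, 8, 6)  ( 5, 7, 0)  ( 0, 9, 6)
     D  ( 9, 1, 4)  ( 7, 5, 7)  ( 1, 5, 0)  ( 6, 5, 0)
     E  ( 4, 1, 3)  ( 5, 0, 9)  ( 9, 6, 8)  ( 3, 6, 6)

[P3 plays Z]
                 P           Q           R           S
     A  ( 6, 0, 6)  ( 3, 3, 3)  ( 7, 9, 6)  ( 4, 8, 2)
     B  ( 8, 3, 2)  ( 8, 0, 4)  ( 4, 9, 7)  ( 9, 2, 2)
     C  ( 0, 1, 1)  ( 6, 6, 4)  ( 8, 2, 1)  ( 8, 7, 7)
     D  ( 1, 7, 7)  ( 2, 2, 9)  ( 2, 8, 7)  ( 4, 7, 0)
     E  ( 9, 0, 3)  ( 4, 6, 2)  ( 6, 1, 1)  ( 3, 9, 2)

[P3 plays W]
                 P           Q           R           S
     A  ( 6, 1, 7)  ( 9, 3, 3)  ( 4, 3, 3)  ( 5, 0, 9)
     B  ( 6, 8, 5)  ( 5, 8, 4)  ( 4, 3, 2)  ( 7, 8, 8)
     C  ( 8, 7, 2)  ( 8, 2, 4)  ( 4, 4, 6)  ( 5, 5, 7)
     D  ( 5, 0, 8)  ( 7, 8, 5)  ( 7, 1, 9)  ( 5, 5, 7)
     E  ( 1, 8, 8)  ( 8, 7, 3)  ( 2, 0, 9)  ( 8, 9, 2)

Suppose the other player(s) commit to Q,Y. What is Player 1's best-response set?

argmax u_1 = {C}

u_1(A vs Q,Y) = 0
u_1(B vs Q,Y) = 0
u_1(C vs Q,Y) = 8
u_1(D vs Q,Y) = 7
u_1(E vs Q,Y) = 5
max payoff 8 at {C}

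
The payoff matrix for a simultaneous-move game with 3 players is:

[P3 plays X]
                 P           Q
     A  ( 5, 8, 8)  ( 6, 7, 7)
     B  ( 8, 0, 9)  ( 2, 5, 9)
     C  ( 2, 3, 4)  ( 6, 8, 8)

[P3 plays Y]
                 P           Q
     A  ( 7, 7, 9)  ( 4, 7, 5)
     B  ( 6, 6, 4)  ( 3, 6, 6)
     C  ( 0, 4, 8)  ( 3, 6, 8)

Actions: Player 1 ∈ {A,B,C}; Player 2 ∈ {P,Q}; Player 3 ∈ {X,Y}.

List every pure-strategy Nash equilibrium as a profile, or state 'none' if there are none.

(A,P,X): not NE [P1→B gives 8>5; P3→Y gives 9>8]
(A,P,Y): NE
(A,Q,X): not NE [P2→P gives 8>7]
(A,Q,Y): not NE [P3→X gives 7>5]
(B,P,X): not NE [P2→Q gives 5>0]
(B,P,Y): not NE [P1→A gives 7>6; P3→X gives 9>4]
(B,Q,X): not NE [P1→C gives 6>2]
(B,Q,Y): not NE [P1→A gives 4>3; P3→X gives 9>6]
(C,P,X): not NE [P1→B gives 8>2; P2→Q gives 8>3; P3→Y gives 8>4]
(C,P,Y): not NE [P1→A gives 7>0; P2→Q gives 6>4]
(C,Q,X): NE
(C,Q,Y): not NE [P1→A gives 4>3]

PSNE = {(A,P,Y), (C,Q,X)}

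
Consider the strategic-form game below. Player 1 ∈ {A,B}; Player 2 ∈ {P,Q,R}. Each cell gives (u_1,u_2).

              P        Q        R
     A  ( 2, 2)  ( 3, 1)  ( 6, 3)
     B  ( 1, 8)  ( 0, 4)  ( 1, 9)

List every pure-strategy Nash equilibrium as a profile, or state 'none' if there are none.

(A,P): not NE [P2→R gives 3>2]
(A,Q): not NE [P2→R gives 3>1]
(A,R): NE
(B,P): not NE [P1→A gives 2>1; P2→R gives 9>8]
(B,Q): not NE [P1→A gives 3>0; P2→R gives 9>4]
(B,R): not NE [P1→A gives 6>1]

PSNE = {(A,R)}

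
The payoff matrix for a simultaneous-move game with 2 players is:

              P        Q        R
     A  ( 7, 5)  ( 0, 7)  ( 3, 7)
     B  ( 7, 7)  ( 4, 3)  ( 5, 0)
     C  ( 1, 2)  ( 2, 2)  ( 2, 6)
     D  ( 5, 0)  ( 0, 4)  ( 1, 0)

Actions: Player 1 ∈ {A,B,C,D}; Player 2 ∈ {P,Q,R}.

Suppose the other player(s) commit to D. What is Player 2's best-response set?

u_2(P vs D) = 0
u_2(Q vs D) = 4
u_2(R vs D) = 0
max payoff 4 at {Q}

argmax u_2 = {Q}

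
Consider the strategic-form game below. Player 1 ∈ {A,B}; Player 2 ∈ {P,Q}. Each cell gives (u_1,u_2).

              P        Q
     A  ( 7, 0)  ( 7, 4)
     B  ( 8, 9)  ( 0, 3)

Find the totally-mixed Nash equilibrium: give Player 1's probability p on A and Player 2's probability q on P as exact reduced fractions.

P1 indiff ⇒ q·7+(1-q)·7 = q·8+(1-q)·0 ⇒ q(-1) = (1-q)(-7) ⇒ q = 7/8
P2 indiff ⇒ p·0+(1-p)·9 = p·4+(1-p)·3 ⇒ p(-4) = (1-p)(-6) ⇒ p = 3/5

P1 mixes 3/5 on A; P2 mixes 7/8 on P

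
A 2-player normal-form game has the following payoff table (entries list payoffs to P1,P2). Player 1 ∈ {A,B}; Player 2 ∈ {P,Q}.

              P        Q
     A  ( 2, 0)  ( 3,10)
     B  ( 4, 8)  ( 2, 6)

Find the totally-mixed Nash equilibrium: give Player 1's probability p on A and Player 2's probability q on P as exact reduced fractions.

P1 indiff ⇒ q·2+(1-q)·3 = q·4+(1-q)·2 ⇒ q(-2) = (1-q)(-1) ⇒ q = 1/3
P2 indiff ⇒ p·0+(1-p)·8 = p·10+(1-p)·6 ⇒ p(-10) = (1-p)(-2) ⇒ p = 1/6

(p,q) = (1/6, 1/3)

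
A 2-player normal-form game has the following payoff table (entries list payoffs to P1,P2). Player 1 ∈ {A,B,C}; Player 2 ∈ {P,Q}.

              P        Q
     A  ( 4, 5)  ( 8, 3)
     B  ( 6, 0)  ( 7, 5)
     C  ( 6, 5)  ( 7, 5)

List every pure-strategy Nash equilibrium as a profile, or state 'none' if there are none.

Nash profiles: (C,P)

(A,P): not NE [P1→C gives 6>4]
(A,Q): not NE [P2→P gives 5>3]
(B,P): not NE [P2→Q gives 5>0]
(B,Q): not NE [P1→A gives 8>7]
(C,P): NE
(C,Q): not NE [P1→A gives 8>7]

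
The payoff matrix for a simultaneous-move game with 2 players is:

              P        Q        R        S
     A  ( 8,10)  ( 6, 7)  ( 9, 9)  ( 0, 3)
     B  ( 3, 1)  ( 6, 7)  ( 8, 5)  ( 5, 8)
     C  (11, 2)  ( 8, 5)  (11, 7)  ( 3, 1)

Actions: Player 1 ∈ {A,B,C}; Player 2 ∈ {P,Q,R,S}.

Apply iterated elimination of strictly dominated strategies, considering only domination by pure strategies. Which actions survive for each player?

Survivors P1:{B,C} P2:{Q,R,S}

P1 drop A (C beats it: P:11>8 Q:8>6 R:11>9 S:3>0)
P2 drop P (Q beats it: B:7>1 C:5>2)
P1→{B,C} P2→{Q,R,S}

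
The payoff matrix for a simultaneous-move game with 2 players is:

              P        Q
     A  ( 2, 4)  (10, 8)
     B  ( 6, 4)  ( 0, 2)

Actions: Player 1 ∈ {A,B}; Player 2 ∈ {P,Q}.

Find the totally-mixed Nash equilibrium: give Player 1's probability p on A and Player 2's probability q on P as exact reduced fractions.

P1 mixes 1/3 on A; P2 mixes 5/7 on P

P1 indiff ⇒ q·2+(1-q)·10 = q·6+(1-q)·0 ⇒ q(-4) = (1-q)(-10) ⇒ q = 5/7
P2 indiff ⇒ p·4+(1-p)·4 = p·8+(1-p)·2 ⇒ p(-4) = (1-p)(-2) ⇒ p = 1/3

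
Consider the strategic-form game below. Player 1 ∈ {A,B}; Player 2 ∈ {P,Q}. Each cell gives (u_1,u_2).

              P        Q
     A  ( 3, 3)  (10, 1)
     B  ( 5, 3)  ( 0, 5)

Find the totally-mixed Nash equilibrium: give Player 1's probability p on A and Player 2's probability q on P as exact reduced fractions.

P1 mixes 1/2 on A; P2 mixes 5/6 on P

P1 indiff ⇒ q·3+(1-q)·10 = q·5+(1-q)·0 ⇒ q(-2) = (1-q)(-10) ⇒ q = 5/6
P2 indiff ⇒ p·3+(1-p)·3 = p·1+(1-p)·5 ⇒ p(2) = (1-p)(2) ⇒ p = 1/2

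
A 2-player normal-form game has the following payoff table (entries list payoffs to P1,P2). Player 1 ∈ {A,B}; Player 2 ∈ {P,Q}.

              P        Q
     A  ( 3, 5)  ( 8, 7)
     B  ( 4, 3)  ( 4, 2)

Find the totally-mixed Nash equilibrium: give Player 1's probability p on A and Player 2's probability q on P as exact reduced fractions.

P1 mixes 1/3 on A; P2 mixes 4/5 on P

P1 indiff ⇒ q·3+(1-q)·8 = q·4+(1-q)·4 ⇒ q(-1) = (1-q)(-4) ⇒ q = 4/5
P2 indiff ⇒ p·5+(1-p)·3 = p·7+(1-p)·2 ⇒ p(-2) = (1-p)(-1) ⇒ p = 1/3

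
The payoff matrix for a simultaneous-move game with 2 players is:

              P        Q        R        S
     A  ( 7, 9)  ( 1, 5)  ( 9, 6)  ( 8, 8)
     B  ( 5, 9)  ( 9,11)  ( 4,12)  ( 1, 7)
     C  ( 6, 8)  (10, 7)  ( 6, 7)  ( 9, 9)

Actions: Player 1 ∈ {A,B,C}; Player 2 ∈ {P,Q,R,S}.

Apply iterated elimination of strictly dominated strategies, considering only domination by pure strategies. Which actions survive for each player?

P1 drop B (C beats it: P:6>5 Q:10>9 R:6>4 S:9>1)
P2 drop Q (P beats it: A:9>5 C:8>7)
P2 drop R (P beats it: A:9>6 C:8>7)
P1→{A,C} P2→{P,S}

Remaining: P1:{A,C} P2:{P,S}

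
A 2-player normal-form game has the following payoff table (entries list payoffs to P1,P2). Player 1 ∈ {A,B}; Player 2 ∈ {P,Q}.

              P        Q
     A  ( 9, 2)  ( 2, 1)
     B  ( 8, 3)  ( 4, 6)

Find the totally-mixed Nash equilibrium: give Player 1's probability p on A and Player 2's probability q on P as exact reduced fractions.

P1 indiff ⇒ q·9+(1-q)·2 = q·8+(1-q)·4 ⇒ q(1) = (1-q)(2) ⇒ q = 2/3
P2 indiff ⇒ p·2+(1-p)·3 = p·1+(1-p)·6 ⇒ p(1) = (1-p)(3) ⇒ p = 3/4

(p,q) = (3/4, 2/3)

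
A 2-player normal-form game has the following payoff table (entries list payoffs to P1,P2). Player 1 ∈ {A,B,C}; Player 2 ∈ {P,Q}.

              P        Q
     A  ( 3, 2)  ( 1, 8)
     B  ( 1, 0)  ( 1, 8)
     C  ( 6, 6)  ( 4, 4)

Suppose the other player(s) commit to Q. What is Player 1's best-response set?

argmax u_1 = {C}

u_1(A vs Q) = 1
u_1(B vs Q) = 1
u_1(C vs Q) = 4
max payoff 4 at {C}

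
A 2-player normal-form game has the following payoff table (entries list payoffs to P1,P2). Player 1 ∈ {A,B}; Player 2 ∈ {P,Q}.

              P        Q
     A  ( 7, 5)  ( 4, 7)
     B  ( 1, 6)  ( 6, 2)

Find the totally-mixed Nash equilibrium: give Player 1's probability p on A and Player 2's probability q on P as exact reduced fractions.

P1 mixes 2/3 on A; P2 mixes 1/4 on P

P1 indiff ⇒ q·7+(1-q)·4 = q·1+(1-q)·6 ⇒ q(6) = (1-q)(2) ⇒ q = 1/4
P2 indiff ⇒ p·5+(1-p)·6 = p·7+(1-p)·2 ⇒ p(-2) = (1-p)(-4) ⇒ p = 2/3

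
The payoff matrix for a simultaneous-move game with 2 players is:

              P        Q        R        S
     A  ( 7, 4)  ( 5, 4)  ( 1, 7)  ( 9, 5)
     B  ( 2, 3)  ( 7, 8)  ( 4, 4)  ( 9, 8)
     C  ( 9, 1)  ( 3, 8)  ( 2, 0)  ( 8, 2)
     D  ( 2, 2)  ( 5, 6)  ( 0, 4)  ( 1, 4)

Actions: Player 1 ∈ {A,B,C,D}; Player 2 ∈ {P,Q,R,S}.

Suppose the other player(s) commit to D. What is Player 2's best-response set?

P2 best: {Q}

u_2(P vs D) = 2
u_2(Q vs D) = 6
u_2(R vs D) = 4
u_2(S vs D) = 4
max payoff 6 at {Q}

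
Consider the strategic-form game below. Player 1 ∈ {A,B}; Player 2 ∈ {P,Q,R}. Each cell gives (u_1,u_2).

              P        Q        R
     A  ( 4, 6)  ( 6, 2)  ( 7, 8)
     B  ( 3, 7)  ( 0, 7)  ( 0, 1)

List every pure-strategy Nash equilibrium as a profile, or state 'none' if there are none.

NE set: (A,R)

(A,P): not NE [P2→R gives 8>6]
(A,Q): not NE [P2→R gives 8>2]
(A,R): NE
(B,P): not NE [P1→A gives 4>3]
(B,Q): not NE [P1→A gives 6>0]
(B,R): not NE [P1→A gives 7>0; P2→Q gives 7>1]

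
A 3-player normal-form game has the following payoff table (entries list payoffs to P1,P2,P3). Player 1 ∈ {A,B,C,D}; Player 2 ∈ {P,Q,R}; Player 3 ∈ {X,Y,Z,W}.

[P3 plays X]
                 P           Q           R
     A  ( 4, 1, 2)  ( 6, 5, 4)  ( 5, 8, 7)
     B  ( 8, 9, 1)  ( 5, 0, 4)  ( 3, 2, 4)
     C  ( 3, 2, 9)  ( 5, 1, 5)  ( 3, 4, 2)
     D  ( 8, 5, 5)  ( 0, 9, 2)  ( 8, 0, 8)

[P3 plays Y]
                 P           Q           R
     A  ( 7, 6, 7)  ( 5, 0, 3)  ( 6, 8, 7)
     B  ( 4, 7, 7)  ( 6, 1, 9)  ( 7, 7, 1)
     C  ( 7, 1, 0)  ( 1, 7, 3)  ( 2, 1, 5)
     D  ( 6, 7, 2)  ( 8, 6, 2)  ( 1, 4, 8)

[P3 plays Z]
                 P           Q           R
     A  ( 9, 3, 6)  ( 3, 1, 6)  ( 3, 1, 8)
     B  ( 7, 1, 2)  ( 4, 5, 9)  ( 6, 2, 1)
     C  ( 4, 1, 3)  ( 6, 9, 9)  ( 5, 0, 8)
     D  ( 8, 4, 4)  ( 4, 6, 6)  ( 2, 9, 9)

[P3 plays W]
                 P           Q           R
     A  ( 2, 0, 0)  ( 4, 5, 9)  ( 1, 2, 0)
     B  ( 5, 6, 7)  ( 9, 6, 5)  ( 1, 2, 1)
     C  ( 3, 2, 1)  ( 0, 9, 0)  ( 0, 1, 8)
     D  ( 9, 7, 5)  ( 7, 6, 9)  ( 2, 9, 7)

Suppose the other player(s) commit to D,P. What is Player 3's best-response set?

P3 best: {X,W}

u_3(X vs D,P) = 5
u_3(Y vs D,P) = 2
u_3(Z vs D,P) = 4
u_3(W vs D,P) = 5
max payoff 5 at {X,W}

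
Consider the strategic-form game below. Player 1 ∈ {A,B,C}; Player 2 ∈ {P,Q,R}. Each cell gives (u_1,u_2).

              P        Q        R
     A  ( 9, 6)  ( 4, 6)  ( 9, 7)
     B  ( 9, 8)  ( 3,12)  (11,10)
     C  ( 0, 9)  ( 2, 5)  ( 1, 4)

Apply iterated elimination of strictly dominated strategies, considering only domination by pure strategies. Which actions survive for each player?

P1 drop C (A beats it: P:9>0 Q:4>2 R:9>1)
P2 drop P (R beats it: A:7>6 B:10>8)
P1→{A,B} P2→{Q,R}

Remaining: P1:{A,B} P2:{Q,R}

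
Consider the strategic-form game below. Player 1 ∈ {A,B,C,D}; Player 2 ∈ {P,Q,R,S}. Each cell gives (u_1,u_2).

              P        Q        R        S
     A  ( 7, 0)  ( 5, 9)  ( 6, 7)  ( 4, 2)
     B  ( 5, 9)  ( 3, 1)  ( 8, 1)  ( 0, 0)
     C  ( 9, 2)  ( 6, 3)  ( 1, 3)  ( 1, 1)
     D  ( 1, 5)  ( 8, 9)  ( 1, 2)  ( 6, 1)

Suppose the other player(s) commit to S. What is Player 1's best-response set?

u_1(A vs S) = 4
u_1(B vs S) = 0
u_1(C vs S) = 1
u_1(D vs S) = 6
max payoff 6 at {D}

BR_1 = {D}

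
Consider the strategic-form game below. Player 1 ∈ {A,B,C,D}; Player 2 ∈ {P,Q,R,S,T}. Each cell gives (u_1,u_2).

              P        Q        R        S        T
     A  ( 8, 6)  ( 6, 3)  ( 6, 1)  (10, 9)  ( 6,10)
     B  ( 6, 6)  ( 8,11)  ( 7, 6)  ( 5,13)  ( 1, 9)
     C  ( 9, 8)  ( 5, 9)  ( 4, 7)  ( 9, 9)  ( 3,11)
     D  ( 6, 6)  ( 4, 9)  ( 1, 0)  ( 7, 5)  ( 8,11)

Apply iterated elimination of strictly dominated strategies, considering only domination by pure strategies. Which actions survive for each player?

P2 drop P (T beats it: A:10>6 B:9>6 C:11>8 D:11>6)
P1 drop C (A beats it: Q:6>5 R:6>4 S:10>9 T:6>3)
P2 drop R (Q beats it: A:3>1 B:11>6 D:9>0)
P1→{A,B,D} P2→{Q,S,T}

IESDS → P1:{A,B,D} P2:{Q,S,T}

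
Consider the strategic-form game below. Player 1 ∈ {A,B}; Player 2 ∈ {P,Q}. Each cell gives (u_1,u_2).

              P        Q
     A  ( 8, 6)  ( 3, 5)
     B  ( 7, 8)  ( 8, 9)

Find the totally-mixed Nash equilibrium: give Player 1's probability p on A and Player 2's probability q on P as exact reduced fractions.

(p,q) = (1/2, 5/6)

P1 indiff ⇒ q·8+(1-q)·3 = q·7+(1-q)·8 ⇒ q(1) = (1-q)(5) ⇒ q = 5/6
P2 indiff ⇒ p·6+(1-p)·8 = p·5+(1-p)·9 ⇒ p(1) = (1-p)(1) ⇒ p = 1/2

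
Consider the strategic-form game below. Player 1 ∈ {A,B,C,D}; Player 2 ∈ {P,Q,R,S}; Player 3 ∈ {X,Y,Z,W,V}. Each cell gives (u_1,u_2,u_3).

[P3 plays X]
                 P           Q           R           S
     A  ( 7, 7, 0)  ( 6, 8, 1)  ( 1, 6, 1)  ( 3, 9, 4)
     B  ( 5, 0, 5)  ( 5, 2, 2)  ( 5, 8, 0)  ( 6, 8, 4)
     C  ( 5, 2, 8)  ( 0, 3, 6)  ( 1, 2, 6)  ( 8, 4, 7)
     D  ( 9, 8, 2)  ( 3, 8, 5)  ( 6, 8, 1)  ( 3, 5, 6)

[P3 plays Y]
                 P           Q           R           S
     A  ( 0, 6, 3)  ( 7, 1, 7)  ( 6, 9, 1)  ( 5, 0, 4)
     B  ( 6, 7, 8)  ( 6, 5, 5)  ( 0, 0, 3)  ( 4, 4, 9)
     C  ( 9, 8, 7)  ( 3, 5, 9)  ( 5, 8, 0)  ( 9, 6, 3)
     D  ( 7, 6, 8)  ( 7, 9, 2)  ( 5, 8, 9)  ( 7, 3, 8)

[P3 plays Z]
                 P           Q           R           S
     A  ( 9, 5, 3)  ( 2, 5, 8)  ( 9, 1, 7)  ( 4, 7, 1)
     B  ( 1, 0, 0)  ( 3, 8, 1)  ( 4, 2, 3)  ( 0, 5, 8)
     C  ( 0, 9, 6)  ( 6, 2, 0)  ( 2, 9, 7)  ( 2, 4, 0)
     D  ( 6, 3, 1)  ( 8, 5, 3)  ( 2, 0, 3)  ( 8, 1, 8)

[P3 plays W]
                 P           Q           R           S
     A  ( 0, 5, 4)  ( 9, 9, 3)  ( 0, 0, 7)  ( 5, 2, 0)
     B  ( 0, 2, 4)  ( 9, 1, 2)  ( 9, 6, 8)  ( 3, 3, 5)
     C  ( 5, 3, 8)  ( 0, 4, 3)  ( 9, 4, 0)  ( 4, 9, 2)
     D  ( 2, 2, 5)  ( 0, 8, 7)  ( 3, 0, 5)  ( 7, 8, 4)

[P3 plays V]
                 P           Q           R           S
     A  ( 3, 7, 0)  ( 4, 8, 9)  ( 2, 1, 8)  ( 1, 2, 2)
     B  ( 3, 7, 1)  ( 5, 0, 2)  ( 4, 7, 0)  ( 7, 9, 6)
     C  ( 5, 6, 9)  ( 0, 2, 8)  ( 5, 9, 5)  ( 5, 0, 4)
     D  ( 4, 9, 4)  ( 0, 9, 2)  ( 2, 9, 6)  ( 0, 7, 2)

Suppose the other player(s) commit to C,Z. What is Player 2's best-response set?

u_2(P vs C,Z) = 9
u_2(Q vs C,Z) = 2
u_2(R vs C,Z) = 9
u_2(S vs C,Z) = 4
max payoff 9 at {P,R}

BR_2 = {P,R}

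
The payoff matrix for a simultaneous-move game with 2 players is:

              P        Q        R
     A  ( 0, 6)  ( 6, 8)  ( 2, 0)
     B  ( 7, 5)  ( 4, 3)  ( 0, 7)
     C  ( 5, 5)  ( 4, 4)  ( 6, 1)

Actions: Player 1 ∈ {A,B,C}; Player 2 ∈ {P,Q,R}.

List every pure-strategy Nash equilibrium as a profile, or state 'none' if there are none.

(A,P): not NE [P1→B gives 7>0; P2→Q gives 8>6]
(A,Q): NE
(A,R): not NE [P1→C gives 6>2; P2→Q gives 8>0]
(B,P): not NE [P2→R gives 7>5]
(B,Q): not NE [P1→A gives 6>4; P2→R gives 7>3]
(B,R): not NE [P1→C gives 6>0]
(C,P): not NE [P1→B gives 7>5]
(C,Q): not NE [P1→A gives 6>4; P2→P gives 5>4]
(C,R): not NE [P2→P gives 5>1]

NE set: (A,Q)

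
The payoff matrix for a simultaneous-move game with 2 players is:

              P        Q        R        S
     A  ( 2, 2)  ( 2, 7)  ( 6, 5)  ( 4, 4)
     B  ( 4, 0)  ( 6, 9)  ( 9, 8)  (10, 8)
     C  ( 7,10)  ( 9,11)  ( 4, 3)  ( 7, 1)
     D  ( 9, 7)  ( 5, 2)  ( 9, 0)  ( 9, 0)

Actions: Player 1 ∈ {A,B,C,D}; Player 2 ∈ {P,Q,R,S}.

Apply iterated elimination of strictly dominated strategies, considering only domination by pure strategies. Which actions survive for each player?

P1 drop A (B beats it: P:4>2 Q:6>2 R:9>6 S:10>4)
P2 drop R (Q beats it: B:9>8 C:11>3 D:2>0)
P2 drop S (Q beats it: B:9>8 C:11>1 D:2>0)
P1 drop B (C beats it: P:7>4 Q:9>6)
P1→{C,D} P2→{P,Q}

Survivors P1:{C,D} P2:{P,Q}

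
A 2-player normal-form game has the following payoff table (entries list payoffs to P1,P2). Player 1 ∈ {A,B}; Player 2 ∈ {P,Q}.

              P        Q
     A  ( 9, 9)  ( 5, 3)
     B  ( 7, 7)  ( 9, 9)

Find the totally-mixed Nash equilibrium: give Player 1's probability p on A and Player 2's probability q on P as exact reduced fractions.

P1 mixes 1/4 on A; P2 mixes 2/3 on P

P1 indiff ⇒ q·9+(1-q)·5 = q·7+(1-q)·9 ⇒ q(2) = (1-q)(4) ⇒ q = 2/3
P2 indiff ⇒ p·9+(1-p)·7 = p·3+(1-p)·9 ⇒ p(6) = (1-p)(2) ⇒ p = 1/4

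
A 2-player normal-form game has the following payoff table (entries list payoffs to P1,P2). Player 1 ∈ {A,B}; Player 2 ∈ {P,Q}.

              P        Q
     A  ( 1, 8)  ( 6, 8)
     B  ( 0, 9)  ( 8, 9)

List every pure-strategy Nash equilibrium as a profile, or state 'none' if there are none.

NE set: (A,P), (B,Q)

(A,P): NE
(A,Q): not NE [P1→B gives 8>6]
(B,P): not NE [P1→A gives 1>0]
(B,Q): NE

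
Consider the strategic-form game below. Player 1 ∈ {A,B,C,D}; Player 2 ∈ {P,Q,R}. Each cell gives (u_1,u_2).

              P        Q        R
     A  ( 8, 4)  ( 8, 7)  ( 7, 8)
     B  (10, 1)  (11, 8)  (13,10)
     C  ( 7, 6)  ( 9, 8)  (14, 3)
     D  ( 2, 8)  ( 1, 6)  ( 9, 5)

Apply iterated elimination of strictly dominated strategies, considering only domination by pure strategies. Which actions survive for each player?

P1 drop A (B beats it: P:10>8 Q:11>8 R:13>7)
P1 drop D (B beats it: P:10>2 Q:11>1 R:13>9)
P2 drop P (Q beats it: B:8>1 C:8>6)
P1→{B,C} P2→{Q,R}

IESDS → P1:{B,C} P2:{Q,R}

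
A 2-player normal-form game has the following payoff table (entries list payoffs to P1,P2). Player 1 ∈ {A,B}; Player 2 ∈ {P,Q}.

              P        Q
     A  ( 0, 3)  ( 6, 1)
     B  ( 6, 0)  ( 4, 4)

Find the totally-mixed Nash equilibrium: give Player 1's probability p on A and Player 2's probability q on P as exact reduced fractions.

P1 indiff ⇒ q·0+(1-q)·6 = q·6+(1-q)·4 ⇒ q(-6) = (1-q)(-2) ⇒ q = 1/4
P2 indiff ⇒ p·3+(1-p)·0 = p·1+(1-p)·4 ⇒ p(2) = (1-p)(4) ⇒ p = 2/3

P1 mixes 2/3 on A; P2 mixes 1/4 on P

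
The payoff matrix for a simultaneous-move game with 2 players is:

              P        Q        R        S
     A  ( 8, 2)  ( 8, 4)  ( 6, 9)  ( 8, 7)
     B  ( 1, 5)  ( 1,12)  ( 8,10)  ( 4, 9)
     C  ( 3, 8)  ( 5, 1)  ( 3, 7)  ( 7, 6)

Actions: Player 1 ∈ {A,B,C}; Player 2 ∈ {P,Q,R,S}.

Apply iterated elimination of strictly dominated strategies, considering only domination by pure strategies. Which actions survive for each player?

P1 drop C (A beats it: P:8>3 Q:8>5 R:6>3 S:8>7)
P2 drop P (Q beats it: A:4>2 B:12>5)
P2 drop S (R beats it: A:9>7 B:10>9)
P1→{A,B} P2→{Q,R}

Remaining: P1:{A,B} P2:{Q,R}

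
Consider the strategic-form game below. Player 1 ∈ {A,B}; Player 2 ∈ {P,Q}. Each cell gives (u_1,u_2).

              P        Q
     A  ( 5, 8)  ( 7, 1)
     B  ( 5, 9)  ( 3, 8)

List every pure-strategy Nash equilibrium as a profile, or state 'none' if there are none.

Nash profiles: (A,P), (B,P)

(A,P): NE
(A,Q): not NE [P2→P gives 8>1]
(B,P): NE
(B,Q): not NE [P1→A gives 7>3; P2→P gives 9>8]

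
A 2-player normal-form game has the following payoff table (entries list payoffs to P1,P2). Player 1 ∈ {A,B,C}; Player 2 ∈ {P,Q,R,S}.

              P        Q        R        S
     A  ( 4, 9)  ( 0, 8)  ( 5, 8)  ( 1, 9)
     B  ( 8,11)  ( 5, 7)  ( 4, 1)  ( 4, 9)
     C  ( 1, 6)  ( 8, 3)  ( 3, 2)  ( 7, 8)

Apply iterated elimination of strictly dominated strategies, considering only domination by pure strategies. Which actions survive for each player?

IESDS → P1:{B,C} P2:{P,S}

P2 drop Q (P beats it: A:9>8 B:11>7 C:6>3)
P2 drop R (P beats it: A:9>8 B:11>1 C:6>2)
P1 drop A (B beats it: P:8>4 S:4>1)
P1→{B,C} P2→{P,S}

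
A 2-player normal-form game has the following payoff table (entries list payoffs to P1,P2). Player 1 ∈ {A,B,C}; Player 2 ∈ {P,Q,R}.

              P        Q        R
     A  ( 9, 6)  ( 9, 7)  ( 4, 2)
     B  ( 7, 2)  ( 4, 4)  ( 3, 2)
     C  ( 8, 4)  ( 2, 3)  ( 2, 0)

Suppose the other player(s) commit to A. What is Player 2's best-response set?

u_2(P vs A) = 6
u_2(Q vs A) = 7
u_2(R vs A) = 2
max payoff 7 at {Q}

BR_2 = {Q}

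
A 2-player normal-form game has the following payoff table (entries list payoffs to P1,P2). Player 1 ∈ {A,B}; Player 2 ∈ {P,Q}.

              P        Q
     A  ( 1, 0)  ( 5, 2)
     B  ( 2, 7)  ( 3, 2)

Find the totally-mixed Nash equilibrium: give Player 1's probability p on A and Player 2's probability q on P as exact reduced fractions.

P1 indiff ⇒ q·1+(1-q)·5 = q·2+(1-q)·3 ⇒ q(-1) = (1-q)(-2) ⇒ q = 2/3
P2 indiff ⇒ p·0+(1-p)·7 = p·2+(1-p)·2 ⇒ p(-2) = (1-p)(-5) ⇒ p = 5/7

(p,q) = (5/7, 2/3)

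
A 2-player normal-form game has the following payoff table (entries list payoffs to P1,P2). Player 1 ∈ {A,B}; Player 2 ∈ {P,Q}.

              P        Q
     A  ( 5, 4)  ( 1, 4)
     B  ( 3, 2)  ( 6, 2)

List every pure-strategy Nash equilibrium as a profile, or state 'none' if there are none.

NE set: (A,P), (B,Q)

(A,P): NE
(A,Q): not NE [P1→B gives 6>1]
(B,P): not NE [P1→A gives 5>3]
(B,Q): NE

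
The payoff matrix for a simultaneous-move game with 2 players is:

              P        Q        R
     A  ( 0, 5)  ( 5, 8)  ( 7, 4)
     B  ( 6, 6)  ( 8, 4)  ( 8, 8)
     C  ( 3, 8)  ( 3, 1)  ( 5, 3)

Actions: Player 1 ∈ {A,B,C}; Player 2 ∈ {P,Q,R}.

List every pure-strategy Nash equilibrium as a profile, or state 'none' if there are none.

NE set: (B,R)

(A,P): not NE [P1→B gives 6>0; P2→Q gives 8>5]
(A,Q): not NE [P1→B gives 8>5]
(A,R): not NE [P1→B gives 8>7; P2→Q gives 8>4]
(B,P): not NE [P2→R gives 8>6]
(B,Q): not NE [P2→R gives 8>4]
(B,R): NE
(C,P): not NE [P1→B gives 6>3]
(C,Q): not NE [P1→B gives 8>3; P2→P gives 8>1]
(C,R): not NE [P1→B gives 8>5; P2→P gives 8>3]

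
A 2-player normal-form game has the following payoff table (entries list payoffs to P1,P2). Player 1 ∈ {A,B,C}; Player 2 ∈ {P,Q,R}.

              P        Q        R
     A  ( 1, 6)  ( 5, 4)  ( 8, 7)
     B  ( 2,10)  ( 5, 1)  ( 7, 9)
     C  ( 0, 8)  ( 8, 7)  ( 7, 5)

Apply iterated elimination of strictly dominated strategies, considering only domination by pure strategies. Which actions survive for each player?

P2 drop Q (P beats it: A:6>4 B:10>1 C:8>7)
P1 drop C (A beats it: P:1>0 R:8>7)
P1→{A,B} P2→{P,R}

Survivors P1:{A,B} P2:{P,R}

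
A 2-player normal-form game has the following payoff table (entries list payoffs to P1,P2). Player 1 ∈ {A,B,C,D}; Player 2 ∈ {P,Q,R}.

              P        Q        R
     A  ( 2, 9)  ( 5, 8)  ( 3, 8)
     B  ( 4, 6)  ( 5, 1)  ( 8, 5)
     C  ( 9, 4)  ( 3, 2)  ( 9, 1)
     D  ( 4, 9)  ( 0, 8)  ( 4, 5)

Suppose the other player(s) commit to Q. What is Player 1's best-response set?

P1 best: {A,B}

u_1(A vs Q) = 5
u_1(B vs Q) = 5
u_1(C vs Q) = 3
u_1(D vs Q) = 0
max payoff 5 at {A,B}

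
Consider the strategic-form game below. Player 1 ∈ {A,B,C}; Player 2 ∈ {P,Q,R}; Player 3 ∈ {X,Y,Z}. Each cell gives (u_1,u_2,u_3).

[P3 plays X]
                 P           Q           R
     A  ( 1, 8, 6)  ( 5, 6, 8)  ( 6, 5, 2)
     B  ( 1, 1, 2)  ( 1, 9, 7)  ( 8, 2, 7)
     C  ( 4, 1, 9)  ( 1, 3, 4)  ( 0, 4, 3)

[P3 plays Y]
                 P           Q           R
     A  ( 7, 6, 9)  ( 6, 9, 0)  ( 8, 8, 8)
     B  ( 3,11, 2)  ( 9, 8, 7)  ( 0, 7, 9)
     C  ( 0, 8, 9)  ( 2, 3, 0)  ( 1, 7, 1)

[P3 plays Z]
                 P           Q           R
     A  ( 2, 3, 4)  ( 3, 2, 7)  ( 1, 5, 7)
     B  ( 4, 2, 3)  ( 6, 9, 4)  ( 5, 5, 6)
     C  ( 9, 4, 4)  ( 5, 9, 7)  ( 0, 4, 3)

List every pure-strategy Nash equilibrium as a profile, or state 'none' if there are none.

PSNE: ∅

(A,P,X): not NE [P1→C gives 4>1; P3→Y gives 9>6]
(A,P,Y): not NE [P2→Q gives 9>6]
(A,P,Z): not NE [P1→C gives 9>2; P2→R gives 5>3; P3→Y gives 9>4]
(A,Q,X): not NE [P2→P gives 8>6]
(A,Q,Y): not NE [P1→B gives 9>6; P3→X gives 8>0]
(A,Q,Z): not NE [P1→B gives 6>3; P2→R gives 5>2; P3→X gives 8>7]
(A,R,X): not NE [P1→B gives 8>6; P2→P gives 8>5; P3→Y gives 8>2]
(A,R,Y): not NE [P2→Q gives 9>8]
(A,R,Z): not NE [P1→B gives 5>1; P3→Y gives 8>7]
(B,P,X): not NE [P1→C gives 4>1; P2→Q gives 9>1; P3→Z gives 3>2]
(B,P,Y): not NE [P1→A gives 7>3; P3→Z gives 3>2]
(B,P,Z): not NE [P1→C gives 9>4; P2→Q gives 9>2]
(B,Q,X): not NE [P1→A gives 5>1]
(B,Q,Y): not NE [P2→P gives 11>8]
(B,Q,Z): not NE [P3→Y gives 7>4]
(B,R,X): not NE [P2→Q gives 9>2; P3→Y gives 9>7]
(B,R,Y): not NE [P1→A gives 8>0; P2→P gives 11>7]
(B,R,Z): not NE [P2→Q gives 9>5; P3→Y gives 9>6]
(C,P,X): not NE [P2→R gives 4>1]
(C,P,Y): not NE [P1→A gives 7>0]
(C,P,Z): not NE [P2→Q gives 9>4; P3→Y gives 9>4]
(C,Q,X): not NE [P1→A gives 5>1; P2→R gives 4>3; P3→Z gives 7>4]
(C,Q,Y): not NE [P1→B gives 9>2; P2→P gives 8>3; P3→Z gives 7>0]
(C,Q,Z): not NE [P1→B gives 6>5]
(C,R,X): not NE [P1→B gives 8>0]
(C,R,Y): not NE [P1→A gives 8>1; P2→P gives 8>7; P3→Z gives 3>1]
(C,R,Z): not NE [P1→B gives 5>0; P2→Q gives 9>4]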